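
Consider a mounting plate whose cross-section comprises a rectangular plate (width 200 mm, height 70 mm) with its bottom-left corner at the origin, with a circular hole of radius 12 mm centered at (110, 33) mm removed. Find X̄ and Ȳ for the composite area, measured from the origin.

plate: A = 200 × 70 = 14000.00, centroid at (100.00, 35.00).
hole: A = −π·12² = -452.39, centroid at (110.00, 33.00).
ΣA = 13547.61 mm²
ΣAX̄ = (14000.00)(100.00) + (-452.39)(110.00) = 1350237.17 mm³
ΣAȲ = (14000.00)(35.00) + (-452.39)(33.00) = 475071.15 mm³
X̄ = 1350237.17 / 13547.61 = 99.67 mm
Ȳ = 475071.15 / 13547.61 = 35.07 mm

X̄ = 99.67 mm, Ȳ = 35.07 mm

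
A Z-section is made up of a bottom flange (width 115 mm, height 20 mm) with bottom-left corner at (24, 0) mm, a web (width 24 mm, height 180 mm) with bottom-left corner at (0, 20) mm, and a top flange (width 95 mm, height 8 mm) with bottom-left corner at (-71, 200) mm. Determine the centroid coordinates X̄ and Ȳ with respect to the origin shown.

bottom flange: A = 115 × 20 = 2300.00, centroid at (81.50, 10.00).
web: A = 24 × 180 = 4320.00, centroid at (12.00, 110.00).
top flange: A = 95 × 8 = 760.00, centroid at (-23.50, 204.00).
ΣA = 7380.00 mm², ΣAX̄ = 221430.00 mm³, ΣAȲ = 653240.00 mm³.
X̄ = 221430.00/7380.00 = 30.00 mm; Ȳ = 653240.00/7380.00 = 88.51 mm.

X̄ = 30.00 mm, Ȳ = 88.51 mm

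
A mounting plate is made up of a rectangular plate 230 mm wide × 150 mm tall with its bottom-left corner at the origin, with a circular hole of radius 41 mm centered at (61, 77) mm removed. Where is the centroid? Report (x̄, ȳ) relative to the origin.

x̄ = 124.76 mm, ȳ = 74.64 mm

plate: A = 230 × 150 = 34500.00, centroid at (115.00, 75.00).
hole: A = −π·41² = -5281.02, centroid at (61.00, 77.00).
ΣA = 29218.98 mm²
ΣAx̄ = (34500.00)(115.00) + (-5281.02)(61.00) = 3645357.95 mm³
ΣAȳ = (34500.00)(75.00) + (-5281.02)(77.00) = 2180861.67 mm³
x̄ = 3645357.95 / 29218.98 = 124.76 mm
ȳ = 2180861.67 / 29218.98 = 74.64 mm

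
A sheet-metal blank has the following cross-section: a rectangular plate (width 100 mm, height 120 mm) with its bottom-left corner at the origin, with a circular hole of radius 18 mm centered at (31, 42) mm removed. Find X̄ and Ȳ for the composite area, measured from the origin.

X̄ = 51.76 mm, Ȳ = 61.67 mm

plate: A = 100 × 120 = 12000.00, centroid at (50.00, 60.00).
hole: A = −π·18² = -1017.88, centroid at (31.00, 42.00).
ΣA = 10982.12 mm², ΣAX̄ = 568445.84 mm³, ΣAȲ = 677249.21 mm³.
X̄ = 568445.84/10982.12 = 51.76 mm; Ȳ = 677249.21/10982.12 = 61.67 mm.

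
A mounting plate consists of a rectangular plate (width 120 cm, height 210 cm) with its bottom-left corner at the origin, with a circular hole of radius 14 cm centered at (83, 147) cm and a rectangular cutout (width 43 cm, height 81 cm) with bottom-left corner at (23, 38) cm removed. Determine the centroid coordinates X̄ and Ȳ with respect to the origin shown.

X̄ = 61.89 cm, Ȳ = 108.15 cm

Part | A | x̄ᵢ | ȳᵢ | A·x̄ᵢ | A·ȳᵢ
plate | 25200.00 | 60.00 | 105.00 | 1512000.00 | 2646000.00
hole 1 | -615.75 | 83.00 | 147.00 | -51107.43 | -90515.57
hole 2 | -3483.00 | 44.50 | 78.50 | -154993.50 | -273415.50
Σ | 21101.25 |  |  | 1305899.07 | 2282068.93
X̄ = 1305899.07 / 21101.25 = 61.89 cm
Ȳ = 2282068.93 / 21101.25 = 108.15 cm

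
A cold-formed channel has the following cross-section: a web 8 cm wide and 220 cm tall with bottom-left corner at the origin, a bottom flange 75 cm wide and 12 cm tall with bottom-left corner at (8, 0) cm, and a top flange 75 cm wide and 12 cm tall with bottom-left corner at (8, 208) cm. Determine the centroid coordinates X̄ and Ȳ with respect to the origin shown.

Part | A | x̄ᵢ | ȳᵢ | A·x̄ᵢ | A·ȳᵢ
web | 1760.00 | 4.00 | 110.00 | 7040.00 | 193600.00
bottom flange | 900.00 | 45.50 | 6.00 | 40950.00 | 5400.00
top flange | 900.00 | 45.50 | 214.00 | 40950.00 | 192600.00
Σ | 3560.00 |  |  | 88940.00 | 391600.00
X̄ = 88940.00 / 3560.00 = 24.98 cm
Ȳ = 391600.00 / 3560.00 = 110.00 cm

X̄ = 24.98 cm, Ȳ = 110.00 cm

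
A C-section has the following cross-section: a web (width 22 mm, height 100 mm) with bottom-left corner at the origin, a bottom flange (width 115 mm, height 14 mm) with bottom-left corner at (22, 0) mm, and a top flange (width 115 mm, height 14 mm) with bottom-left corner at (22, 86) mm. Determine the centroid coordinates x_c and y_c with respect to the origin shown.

web: A = 22 × 100 = 2200.00, centroid at (11.00, 50.00).
bottom flange: A = 115 × 14 = 1610.00, centroid at (79.50, 7.00).
top flange: A = 115 × 14 = 1610.00, centroid at (79.50, 93.00).
ΣA = 5420.00 mm²
ΣAx_c = (2200.00)(11.00) + (1610.00)(79.50) + (1610.00)(79.50) = 280190.00 mm³
ΣAy_c = (2200.00)(50.00) + (1610.00)(7.00) + (1610.00)(93.00) = 271000.00 mm³
x_c = 280190.00 / 5420.00 = 51.70 mm
y_c = 271000.00 / 5420.00 = 50.00 mm

x_c = 51.70 mm, y_c = 50.00 mm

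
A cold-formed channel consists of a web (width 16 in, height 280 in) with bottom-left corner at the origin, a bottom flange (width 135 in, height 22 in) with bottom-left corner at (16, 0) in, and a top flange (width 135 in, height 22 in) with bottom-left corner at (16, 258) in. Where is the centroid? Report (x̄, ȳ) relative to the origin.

x̄ = 51.04 in, ȳ = 140.00 in

Part | A | x̄ᵢ | ȳᵢ | A·x̄ᵢ | A·ȳᵢ
web | 4480.00 | 8.00 | 140.00 | 35840.00 | 627200.00
bottom flange | 2970.00 | 83.50 | 11.00 | 247995.00 | 32670.00
top flange | 2970.00 | 83.50 | 269.00 | 247995.00 | 798930.00
Σ | 10420.00 |  |  | 531830.00 | 1458800.00
x̄ = 531830.00 / 10420.00 = 51.04 in
ȳ = 1458800.00 / 10420.00 = 140.00 in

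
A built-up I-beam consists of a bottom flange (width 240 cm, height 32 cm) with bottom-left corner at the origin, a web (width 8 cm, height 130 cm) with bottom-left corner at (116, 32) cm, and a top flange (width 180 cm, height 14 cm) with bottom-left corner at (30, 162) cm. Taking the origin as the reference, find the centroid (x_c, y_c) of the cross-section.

Part | A | x̄ᵢ | ȳᵢ | A·x̄ᵢ | A·ȳᵢ
bottom flange | 7680.00 | 120.00 | 16.00 | 921600.00 | 122880.00
web | 1040.00 | 120.00 | 97.00 | 124800.00 | 100880.00
top flange | 2520.00 | 120.00 | 169.00 | 302400.00 | 425880.00
Σ | 11240.00 |  |  | 1348800.00 | 649640.00
x_c = 1348800.00 / 11240.00 = 120.00 cm
y_c = 649640.00 / 11240.00 = 57.80 cm

x_c = 120.00 cm, y_c = 57.80 cm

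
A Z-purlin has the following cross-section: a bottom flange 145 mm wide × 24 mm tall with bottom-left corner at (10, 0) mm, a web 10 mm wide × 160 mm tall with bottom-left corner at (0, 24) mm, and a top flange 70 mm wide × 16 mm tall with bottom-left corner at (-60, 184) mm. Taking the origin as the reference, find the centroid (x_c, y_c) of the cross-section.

Part | A | x̄ᵢ | ȳᵢ | A·x̄ᵢ | A·ȳᵢ
bottom flange | 3480.00 | 82.50 | 12.00 | 287100.00 | 41760.00
web | 1600.00 | 5.00 | 104.00 | 8000.00 | 166400.00
top flange | 1120.00 | -25.00 | 192.00 | -28000.00 | 215040.00
Σ | 6200.00 |  |  | 267100.00 | 423200.00
x_c = 267100.00 / 6200.00 = 43.08 mm
y_c = 423200.00 / 6200.00 = 68.26 mm

x_c = 43.08 mm, y_c = 68.26 mm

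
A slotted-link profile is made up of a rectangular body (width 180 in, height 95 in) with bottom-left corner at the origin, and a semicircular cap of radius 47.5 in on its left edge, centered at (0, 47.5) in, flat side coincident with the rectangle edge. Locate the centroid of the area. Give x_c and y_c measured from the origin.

x_c = 71.09 in, y_c = 47.50 in

Part | A | x̄ᵢ | ȳᵢ | A·x̄ᵢ | A·ȳᵢ
rectangular body | 17100.00 | 90.00 | 47.50 | 1539000.00 | 812250.00
semicircular end | 3544.11 | -20.16 | 47.50 | -71447.92 | 168345.19
Σ | 20644.11 |  |  | 1467552.08 | 980595.19
x_c = 1467552.08 / 20644.11 = 71.09 in
y_c = 980595.19 / 20644.11 = 47.50 in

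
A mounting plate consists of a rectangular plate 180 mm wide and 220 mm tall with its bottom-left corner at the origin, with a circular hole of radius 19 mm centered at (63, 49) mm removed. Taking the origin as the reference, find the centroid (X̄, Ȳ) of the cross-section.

X̄ = 90.80 mm, Ȳ = 111.80 mm

Part | A | x̄ᵢ | ȳᵢ | A·x̄ᵢ | A·ȳᵢ
plate | 39600.00 | 90.00 | 110.00 | 3564000.00 | 4356000.00
hole | -1134.11 | 63.00 | 49.00 | -71449.24 | -55571.63
Σ | 38465.89 |  |  | 3492550.76 | 4300428.37
X̄ = 3492550.76 / 38465.89 = 90.80 mm
Ȳ = 4300428.37 / 38465.89 = 111.80 mm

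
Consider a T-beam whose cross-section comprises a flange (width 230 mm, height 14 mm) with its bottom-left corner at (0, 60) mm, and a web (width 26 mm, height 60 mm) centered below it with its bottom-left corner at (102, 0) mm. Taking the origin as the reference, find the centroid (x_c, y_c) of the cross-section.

x_c = 115.00 mm, y_c = 54.92 mm

Part | A | x̄ᵢ | ȳᵢ | A·x̄ᵢ | A·ȳᵢ
web | 1560.00 | 115.00 | 30.00 | 179400.00 | 46800.00
flange | 3220.00 | 115.00 | 67.00 | 370300.00 | 215740.00
Σ | 4780.00 |  |  | 549700.00 | 262540.00
x_c = 549700.00 / 4780.00 = 115.00 mm
y_c = 262540.00 / 4780.00 = 54.92 mm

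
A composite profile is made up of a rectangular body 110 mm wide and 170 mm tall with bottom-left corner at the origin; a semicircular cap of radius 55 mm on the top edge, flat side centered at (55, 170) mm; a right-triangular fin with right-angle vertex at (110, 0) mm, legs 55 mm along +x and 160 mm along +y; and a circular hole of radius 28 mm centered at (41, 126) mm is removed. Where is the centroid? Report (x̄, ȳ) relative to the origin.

x̄ = 69.07 mm, ȳ = 95.81 mm

rectangular body: A = 110 × 170 = 18700.00, centroid at (55.00, 85.00).
semicircular top: A = ½π·55² = 4751.66, centroid at (55.00, 193.34).
triangular fin: A = ½·55·160 = 4400.00, centroid at (128.33, 53.33).
hole: A = −π·28² = -2463.01, centroid at (41.00, 126.00).
ΣA = 25388.65 mm²
ΣAx̄ = (18700.00)(55.00) + (4751.66)(55.00) + (4400.00)(128.33) + (-2463.01)(41.00) = 1753524.55 mm³
ΣAȳ = (18700.00)(85.00) + (4751.66)(193.34) + (4400.00)(53.33) + (-2463.01)(126.00) = 2432526.26 mm³
x̄ = 1753524.55 / 25388.65 = 69.07 mm
ȳ = 2432526.26 / 25388.65 = 95.81 mm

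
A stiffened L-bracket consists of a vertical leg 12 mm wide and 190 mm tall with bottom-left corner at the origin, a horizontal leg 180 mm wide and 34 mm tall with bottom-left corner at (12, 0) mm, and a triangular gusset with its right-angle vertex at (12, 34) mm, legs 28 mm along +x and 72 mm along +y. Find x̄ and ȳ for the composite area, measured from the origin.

Part | A | x̄ᵢ | ȳᵢ | A·x̄ᵢ | A·ȳᵢ
vertical leg | 2280.00 | 6.00 | 95.00 | 13680.00 | 216600.00
horizontal leg | 6120.00 | 102.00 | 17.00 | 624240.00 | 104040.00
gusset | 1008.00 | 21.33 | 58.00 | 21504.00 | 58464.00
Σ | 9408.00 |  |  | 659424.00 | 379104.00
x̄ = 659424.00 / 9408.00 = 70.09 mm
ȳ = 379104.00 / 9408.00 = 40.30 mm

x̄ = 70.09 mm, ȳ = 40.30 mm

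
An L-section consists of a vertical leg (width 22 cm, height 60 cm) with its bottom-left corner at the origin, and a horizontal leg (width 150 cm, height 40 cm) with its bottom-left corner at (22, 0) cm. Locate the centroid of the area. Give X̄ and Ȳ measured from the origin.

Part | A | x̄ᵢ | ȳᵢ | A·x̄ᵢ | A·ȳᵢ
vertical leg | 1320.00 | 11.00 | 30.00 | 14520.00 | 39600.00
horizontal leg | 6000.00 | 97.00 | 20.00 | 582000.00 | 120000.00
Σ | 7320.00 |  |  | 596520.00 | 159600.00
X̄ = 596520.00 / 7320.00 = 81.49 cm
Ȳ = 159600.00 / 7320.00 = 21.80 cm

X̄ = 81.49 cm, Ȳ = 21.80 cm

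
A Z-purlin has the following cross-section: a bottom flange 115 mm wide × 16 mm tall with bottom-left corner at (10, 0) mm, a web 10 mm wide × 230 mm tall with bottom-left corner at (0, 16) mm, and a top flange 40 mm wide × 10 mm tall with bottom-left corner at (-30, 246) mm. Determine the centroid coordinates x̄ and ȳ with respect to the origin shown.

Part | A | x̄ᵢ | ȳᵢ | A·x̄ᵢ | A·ȳᵢ
bottom flange | 1840.00 | 67.50 | 8.00 | 124200.00 | 14720.00
web | 2300.00 | 5.00 | 131.00 | 11500.00 | 301300.00
top flange | 400.00 | -10.00 | 251.00 | -4000.00 | 100400.00
Σ | 4540.00 |  |  | 131700.00 | 416420.00
x̄ = 131700.00 / 4540.00 = 29.01 mm
ȳ = 416420.00 / 4540.00 = 91.72 mm

x̄ = 29.01 mm, ȳ = 91.72 mm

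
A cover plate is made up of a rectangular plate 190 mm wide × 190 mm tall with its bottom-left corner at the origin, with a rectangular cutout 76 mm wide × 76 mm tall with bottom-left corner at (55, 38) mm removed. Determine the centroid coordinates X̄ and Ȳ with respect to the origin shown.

plate: A = 190 × 190 = 36100.00, centroid at (95.00, 95.00).
hole: A = −(76 × 76) = -5776.00, centroid at (93.00, 76.00).
ΣA = 30324.00 mm², ΣAX̄ = 2892332.00 mm³, ΣAȲ = 2990524.00 mm³.
X̄ = 2892332.00/30324.00 = 95.38 mm; Ȳ = 2990524.00/30324.00 = 98.62 mm.

X̄ = 95.38 mm, Ȳ = 98.62 mm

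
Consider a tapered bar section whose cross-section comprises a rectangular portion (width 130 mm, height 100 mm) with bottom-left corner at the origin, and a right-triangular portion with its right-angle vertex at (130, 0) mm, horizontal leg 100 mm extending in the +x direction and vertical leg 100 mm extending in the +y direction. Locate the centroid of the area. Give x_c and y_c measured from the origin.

rectangular portion: A = 130 × 100 = 13000.00, centroid at (65.00, 50.00).
triangular portion: A = ½·100·100 = 5000.00, centroid at (163.33, 33.33).
ΣA = 18000.00 mm², ΣAx_c = 1661666.67 mm³, ΣAy_c = 816666.67 mm³.
x_c = 1661666.67/18000.00 = 92.31 mm; y_c = 816666.67/18000.00 = 45.37 mm.

x_c = 92.31 mm, y_c = 45.37 mm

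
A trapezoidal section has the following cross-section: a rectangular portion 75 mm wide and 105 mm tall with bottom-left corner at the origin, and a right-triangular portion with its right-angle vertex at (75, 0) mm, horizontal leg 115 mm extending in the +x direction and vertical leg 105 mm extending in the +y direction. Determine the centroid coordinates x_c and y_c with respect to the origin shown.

rectangular portion: A = 75 × 105 = 7875.00, centroid at (37.50, 52.50).
triangular portion: A = ½·115·105 = 6037.50, centroid at (113.33, 35.00).
ΣA = 13912.50 mm²
ΣAx_c = (7875.00)(37.50) + (6037.50)(113.33) = 979562.50 mm³
ΣAy_c = (7875.00)(52.50) + (6037.50)(35.00) = 624750.00 mm³
x_c = 979562.50 / 13912.50 = 70.41 mm
y_c = 624750.00 / 13912.50 = 44.91 mm

x_c = 70.41 mm, y_c = 44.91 mm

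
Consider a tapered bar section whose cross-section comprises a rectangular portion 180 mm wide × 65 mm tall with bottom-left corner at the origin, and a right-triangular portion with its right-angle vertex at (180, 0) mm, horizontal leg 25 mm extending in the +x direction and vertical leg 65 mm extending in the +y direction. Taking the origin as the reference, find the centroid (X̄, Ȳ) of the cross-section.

X̄ = 96.39 mm, Ȳ = 31.80 mm

Part | A | x̄ᵢ | ȳᵢ | A·x̄ᵢ | A·ȳᵢ
rectangular portion | 11700.00 | 90.00 | 32.50 | 1053000.00 | 380250.00
triangular portion | 812.50 | 188.33 | 21.67 | 153020.83 | 17604.17
Σ | 12512.50 |  |  | 1206020.83 | 397854.17
X̄ = 1206020.83 / 12512.50 = 96.39 mm
Ȳ = 397854.17 / 12512.50 = 31.80 mm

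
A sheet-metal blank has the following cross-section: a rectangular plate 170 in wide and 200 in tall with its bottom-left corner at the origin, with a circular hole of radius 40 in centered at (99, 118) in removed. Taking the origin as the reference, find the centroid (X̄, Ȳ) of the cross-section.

plate: A = 170 × 200 = 34000.00, centroid at (85.00, 100.00).
hole: A = −π·40² = -5026.55, centroid at (99.00, 118.00).
ΣA = 28973.45 in², ΣAX̄ = 2392371.72 in³, ΣAȲ = 2806867.31 in³.
X̄ = 2392371.72/28973.45 = 82.57 in; Ȳ = 2806867.31/28973.45 = 96.88 in.

X̄ = 82.57 in, Ȳ = 96.88 in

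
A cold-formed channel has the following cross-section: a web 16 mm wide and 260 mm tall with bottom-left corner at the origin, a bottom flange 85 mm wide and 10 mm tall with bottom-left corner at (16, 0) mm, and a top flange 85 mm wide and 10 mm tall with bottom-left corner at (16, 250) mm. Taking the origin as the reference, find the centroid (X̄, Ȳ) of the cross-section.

X̄ = 22.65 mm, Ȳ = 130.00 mm

web: A = 16 × 260 = 4160.00, centroid at (8.00, 130.00).
bottom flange: A = 85 × 10 = 850.00, centroid at (58.50, 5.00).
top flange: A = 85 × 10 = 850.00, centroid at (58.50, 255.00).
ΣA = 5860.00 mm²
ΣAX̄ = (4160.00)(8.00) + (850.00)(58.50) + (850.00)(58.50) = 132730.00 mm³
ΣAȲ = (4160.00)(130.00) + (850.00)(5.00) + (850.00)(255.00) = 761800.00 mm³
X̄ = 132730.00 / 5860.00 = 22.65 mm
Ȳ = 761800.00 / 5860.00 = 130.00 mm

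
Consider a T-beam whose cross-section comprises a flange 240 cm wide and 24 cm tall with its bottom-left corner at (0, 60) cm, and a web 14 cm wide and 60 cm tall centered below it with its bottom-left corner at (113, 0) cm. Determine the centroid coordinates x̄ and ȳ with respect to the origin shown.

web: A = 14 × 60 = 840.00, centroid at (120.00, 30.00).
flange: A = 240 × 24 = 5760.00, centroid at (120.00, 72.00).
ΣA = 6600.00 cm², ΣAx̄ = 792000.00 cm³, ΣAȳ = 439920.00 cm³.
x̄ = 792000.00/6600.00 = 120.00 cm; ȳ = 439920.00/6600.00 = 66.65 cm.

x̄ = 120.00 cm, ȳ = 66.65 cm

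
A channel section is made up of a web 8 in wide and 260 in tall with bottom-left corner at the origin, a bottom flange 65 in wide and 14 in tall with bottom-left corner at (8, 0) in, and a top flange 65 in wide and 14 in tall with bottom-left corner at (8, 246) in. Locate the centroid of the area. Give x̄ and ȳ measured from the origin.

x̄ = 21.03 in, ȳ = 130.00 in

Part | A | x̄ᵢ | ȳᵢ | A·x̄ᵢ | A·ȳᵢ
web | 2080.00 | 4.00 | 130.00 | 8320.00 | 270400.00
bottom flange | 910.00 | 40.50 | 7.00 | 36855.00 | 6370.00
top flange | 910.00 | 40.50 | 253.00 | 36855.00 | 230230.00
Σ | 3900.00 |  |  | 82030.00 | 507000.00
x̄ = 82030.00 / 3900.00 = 21.03 in
ȳ = 507000.00 / 3900.00 = 130.00 in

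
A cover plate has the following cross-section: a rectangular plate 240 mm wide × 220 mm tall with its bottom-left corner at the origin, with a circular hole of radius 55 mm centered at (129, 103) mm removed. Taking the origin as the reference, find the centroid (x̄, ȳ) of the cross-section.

plate: A = 240 × 220 = 52800.00, centroid at (120.00, 110.00).
hole: A = −π·55² = -9503.32, centroid at (129.00, 103.00).
ΣA = 43296.68 mm²
ΣAx̄ = (52800.00)(120.00) + (-9503.32)(129.00) = 5110072.01 mm³
ΣAȳ = (52800.00)(110.00) + (-9503.32)(103.00) = 4829158.27 mm³
x̄ = 5110072.01 / 43296.68 = 118.02 mm
ȳ = 4829158.27 / 43296.68 = 111.54 mm

x̄ = 118.02 mm, ȳ = 111.54 mm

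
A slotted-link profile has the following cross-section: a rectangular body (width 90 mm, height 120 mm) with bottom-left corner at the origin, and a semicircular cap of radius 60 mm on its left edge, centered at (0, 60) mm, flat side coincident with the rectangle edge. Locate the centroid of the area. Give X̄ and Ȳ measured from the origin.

rectangular body: A = 90 × 120 = 10800.00, centroid at (45.00, 60.00).
semicircular end: A = ½π·60² = 5654.87, centroid at (-25.46, 60.00).
ΣA = 16454.87 mm²
ΣAX̄ = (10800.00)(45.00) + (5654.87)(-25.46) = 342000.00 mm³
ΣAȲ = (10800.00)(60.00) + (5654.87)(60.00) = 987292.01 mm³
X̄ = 342000.00 / 16454.87 = 20.78 mm
Ȳ = 987292.01 / 16454.87 = 60.00 mm

X̄ = 20.78 mm, Ȳ = 60.00 mm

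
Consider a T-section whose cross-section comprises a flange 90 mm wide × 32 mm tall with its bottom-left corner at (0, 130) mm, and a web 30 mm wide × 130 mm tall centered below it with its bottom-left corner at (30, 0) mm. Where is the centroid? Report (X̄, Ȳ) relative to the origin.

X̄ = 45.00 mm, Ȳ = 99.41 mm

Part | A | x̄ᵢ | ȳᵢ | A·x̄ᵢ | A·ȳᵢ
web | 3900.00 | 45.00 | 65.00 | 175500.00 | 253500.00
flange | 2880.00 | 45.00 | 146.00 | 129600.00 | 420480.00
Σ | 6780.00 |  |  | 305100.00 | 673980.00
X̄ = 305100.00 / 6780.00 = 45.00 mm
Ȳ = 673980.00 / 6780.00 = 99.41 mm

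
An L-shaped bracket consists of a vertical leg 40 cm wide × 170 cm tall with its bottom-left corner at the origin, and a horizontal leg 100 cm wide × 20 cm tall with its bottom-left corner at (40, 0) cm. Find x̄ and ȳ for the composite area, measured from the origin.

vertical leg: A = 40 × 170 = 6800.00, centroid at (20.00, 85.00).
horizontal leg: A = 100 × 20 = 2000.00, centroid at (90.00, 10.00).
ΣA = 8800.00 cm²
ΣAx̄ = (6800.00)(20.00) + (2000.00)(90.00) = 316000.00 cm³
ΣAȳ = (6800.00)(85.00) + (2000.00)(10.00) = 598000.00 cm³
x̄ = 316000.00 / 8800.00 = 35.91 cm
ȳ = 598000.00 / 8800.00 = 67.95 cm

x̄ = 35.91 cm, ȳ = 67.95 cm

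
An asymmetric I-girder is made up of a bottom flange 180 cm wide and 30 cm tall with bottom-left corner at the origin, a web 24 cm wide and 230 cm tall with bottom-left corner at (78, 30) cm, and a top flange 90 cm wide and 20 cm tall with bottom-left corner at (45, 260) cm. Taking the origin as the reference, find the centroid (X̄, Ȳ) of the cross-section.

bottom flange: A = 180 × 30 = 5400.00, centroid at (90.00, 15.00).
web: A = 24 × 230 = 5520.00, centroid at (90.00, 145.00).
top flange: A = 90 × 20 = 1800.00, centroid at (90.00, 270.00).
ΣA = 12720.00 cm²
ΣAX̄ = (5400.00)(90.00) + (5520.00)(90.00) + (1800.00)(90.00) = 1144800.00 cm³
ΣAȲ = (5400.00)(15.00) + (5520.00)(145.00) + (1800.00)(270.00) = 1367400.00 cm³
X̄ = 1144800.00 / 12720.00 = 90.00 cm
Ȳ = 1367400.00 / 12720.00 = 107.50 cm

X̄ = 90.00 cm, Ȳ = 107.50 cm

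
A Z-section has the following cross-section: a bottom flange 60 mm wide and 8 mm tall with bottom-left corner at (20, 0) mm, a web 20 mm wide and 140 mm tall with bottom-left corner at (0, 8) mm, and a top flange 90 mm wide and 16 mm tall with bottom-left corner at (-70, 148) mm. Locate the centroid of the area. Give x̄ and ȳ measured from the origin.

bottom flange: A = 60 × 8 = 480.00, centroid at (50.00, 4.00).
web: A = 20 × 140 = 2800.00, centroid at (10.00, 78.00).
top flange: A = 90 × 16 = 1440.00, centroid at (-25.00, 156.00).
ΣA = 4720.00 mm²
ΣAx̄ = (480.00)(50.00) + (2800.00)(10.00) + (1440.00)(-25.00) = 16000.00 mm³
ΣAȳ = (480.00)(4.00) + (2800.00)(78.00) + (1440.00)(156.00) = 444960.00 mm³
x̄ = 16000.00 / 4720.00 = 3.39 mm
ȳ = 444960.00 / 4720.00 = 94.27 mm

x̄ = 3.39 mm, ȳ = 94.27 mm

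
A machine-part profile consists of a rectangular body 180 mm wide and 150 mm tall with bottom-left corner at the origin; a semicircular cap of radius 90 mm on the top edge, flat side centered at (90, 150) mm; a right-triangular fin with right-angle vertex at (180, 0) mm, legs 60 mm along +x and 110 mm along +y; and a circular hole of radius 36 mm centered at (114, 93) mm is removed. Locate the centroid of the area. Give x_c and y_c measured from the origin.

Part | A | x̄ᵢ | ȳᵢ | A·x̄ᵢ | A·ȳᵢ
rectangular body | 27000.00 | 90.00 | 75.00 | 2430000.00 | 2025000.00
semicircular top | 12723.45 | 90.00 | 188.20 | 1145110.52 | 2394517.54
triangular fin | 3300.00 | 200.00 | 36.67 | 660000.00 | 121000.00
hole | -4071.50 | 114.00 | 93.00 | -464151.47 | -378649.88
Σ | 38951.95 |  |  | 3770959.06 | 4161867.66
x_c = 3770959.06 / 38951.95 = 96.81 mm
y_c = 4161867.66 / 38951.95 = 106.85 mm

x_c = 96.81 mm, y_c = 106.85 mm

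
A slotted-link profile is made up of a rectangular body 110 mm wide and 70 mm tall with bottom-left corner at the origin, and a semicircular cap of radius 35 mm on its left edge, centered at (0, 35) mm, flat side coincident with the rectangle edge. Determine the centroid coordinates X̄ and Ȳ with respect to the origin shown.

X̄ = 41.03 mm, Ȳ = 35.00 mm

Part | A | x̄ᵢ | ȳᵢ | A·x̄ᵢ | A·ȳᵢ
rectangular body | 7700.00 | 55.00 | 35.00 | 423500.00 | 269500.00
semicircular end | 1924.23 | -14.85 | 35.00 | -28583.33 | 67347.89
Σ | 9624.23 |  |  | 394916.67 | 336847.89
X̄ = 394916.67 / 9624.23 = 41.03 mm
Ȳ = 336847.89 / 9624.23 = 35.00 mm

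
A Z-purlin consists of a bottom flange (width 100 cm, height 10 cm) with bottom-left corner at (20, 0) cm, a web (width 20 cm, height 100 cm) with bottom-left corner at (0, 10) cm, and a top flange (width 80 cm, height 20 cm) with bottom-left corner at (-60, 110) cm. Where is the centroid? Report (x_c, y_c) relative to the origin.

Part | A | x̄ᵢ | ȳᵢ | A·x̄ᵢ | A·ȳᵢ
bottom flange | 1000.00 | 70.00 | 5.00 | 70000.00 | 5000.00
web | 2000.00 | 10.00 | 60.00 | 20000.00 | 120000.00
top flange | 1600.00 | -20.00 | 120.00 | -32000.00 | 192000.00
Σ | 4600.00 |  |  | 58000.00 | 317000.00
x_c = 58000.00 / 4600.00 = 12.61 cm
y_c = 317000.00 / 4600.00 = 68.91 cm

x_c = 12.61 cm, y_c = 68.91 cm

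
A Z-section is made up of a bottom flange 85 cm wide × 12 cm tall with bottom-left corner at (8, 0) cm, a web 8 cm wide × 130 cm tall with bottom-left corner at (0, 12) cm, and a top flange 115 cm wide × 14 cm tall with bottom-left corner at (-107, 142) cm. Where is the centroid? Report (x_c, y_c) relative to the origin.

x_c = -6.55 cm, y_c = 88.85 cm

bottom flange: A = 85 × 12 = 1020.00, centroid at (50.50, 6.00).
web: A = 8 × 130 = 1040.00, centroid at (4.00, 77.00).
top flange: A = 115 × 14 = 1610.00, centroid at (-49.50, 149.00).
ΣA = 3670.00 cm², ΣAx_c = -24025.00 cm³, ΣAy_c = 326090.00 cm³.
x_c = -24025.00/3670.00 = -6.55 cm; y_c = 326090.00/3670.00 = 88.85 cm.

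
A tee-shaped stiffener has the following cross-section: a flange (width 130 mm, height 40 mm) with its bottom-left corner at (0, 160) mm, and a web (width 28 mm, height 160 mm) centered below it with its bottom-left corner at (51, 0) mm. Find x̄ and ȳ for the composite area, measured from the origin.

web: A = 28 × 160 = 4480.00, centroid at (65.00, 80.00).
flange: A = 130 × 40 = 5200.00, centroid at (65.00, 180.00).
ΣA = 9680.00 mm²
ΣAx̄ = (4480.00)(65.00) + (5200.00)(65.00) = 629200.00 mm³
ΣAȳ = (4480.00)(80.00) + (5200.00)(180.00) = 1294400.00 mm³
x̄ = 629200.00 / 9680.00 = 65.00 mm
ȳ = 1294400.00 / 9680.00 = 133.72 mm

x̄ = 65.00 mm, ȳ = 133.72 mm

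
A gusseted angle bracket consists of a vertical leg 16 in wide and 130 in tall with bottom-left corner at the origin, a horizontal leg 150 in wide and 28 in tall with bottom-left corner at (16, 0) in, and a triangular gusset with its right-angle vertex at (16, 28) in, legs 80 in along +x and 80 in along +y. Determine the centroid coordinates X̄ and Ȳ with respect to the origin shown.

X̄ = 56.47 in, Ȳ = 38.92 in

vertical leg: A = 16 × 130 = 2080.00, centroid at (8.00, 65.00).
horizontal leg: A = 150 × 28 = 4200.00, centroid at (91.00, 14.00).
gusset: A = ½·80·80 = 3200.00, centroid at (42.67, 54.67).
ΣA = 9480.00 in²
ΣAX̄ = (2080.00)(8.00) + (4200.00)(91.00) + (3200.00)(42.67) = 535373.33 in³
ΣAȲ = (2080.00)(65.00) + (4200.00)(14.00) + (3200.00)(54.67) = 368933.33 in³
X̄ = 535373.33 / 9480.00 = 56.47 in
Ȳ = 368933.33 / 9480.00 = 38.92 in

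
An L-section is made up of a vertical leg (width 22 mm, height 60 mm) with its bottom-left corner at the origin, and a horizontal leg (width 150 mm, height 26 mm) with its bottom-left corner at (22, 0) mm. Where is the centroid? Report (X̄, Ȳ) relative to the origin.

X̄ = 75.25 mm, Ȳ = 17.30 mm

vertical leg: A = 22 × 60 = 1320.00, centroid at (11.00, 30.00).
horizontal leg: A = 150 × 26 = 3900.00, centroid at (97.00, 13.00).
ΣA = 5220.00 mm²
ΣAX̄ = (1320.00)(11.00) + (3900.00)(97.00) = 392820.00 mm³
ΣAȲ = (1320.00)(30.00) + (3900.00)(13.00) = 90300.00 mm³
X̄ = 392820.00 / 5220.00 = 75.25 mm
Ȳ = 90300.00 / 5220.00 = 17.30 mm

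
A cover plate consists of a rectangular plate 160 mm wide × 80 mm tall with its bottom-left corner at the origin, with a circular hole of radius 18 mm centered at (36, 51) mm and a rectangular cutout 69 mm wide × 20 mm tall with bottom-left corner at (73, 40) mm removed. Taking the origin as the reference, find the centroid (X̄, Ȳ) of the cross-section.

plate: A = 160 × 80 = 12800.00, centroid at (80.00, 40.00).
hole 1: A = −π·18² = -1017.88, centroid at (36.00, 51.00).
hole 2: A = −(69 × 20) = -1380.00, centroid at (107.50, 50.00).
ΣA = 10402.12 mm²
ΣAX̄ = (12800.00)(80.00) + (-1017.88)(36.00) + (-1380.00)(107.50) = 839006.46 mm³
ΣAȲ = (12800.00)(40.00) + (-1017.88)(51.00) + (-1380.00)(50.00) = 391088.32 mm³
X̄ = 839006.46 / 10402.12 = 80.66 mm
Ȳ = 391088.32 / 10402.12 = 37.60 mm

X̄ = 80.66 mm, Ȳ = 37.60 mm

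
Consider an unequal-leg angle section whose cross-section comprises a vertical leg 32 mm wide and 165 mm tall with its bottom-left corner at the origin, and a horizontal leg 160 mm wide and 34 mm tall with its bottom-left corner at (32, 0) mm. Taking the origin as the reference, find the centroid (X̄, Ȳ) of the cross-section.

X̄ = 64.72 mm, Ȳ = 49.26 mm

vertical leg: A = 32 × 165 = 5280.00, centroid at (16.00, 82.50).
horizontal leg: A = 160 × 34 = 5440.00, centroid at (112.00, 17.00).
ΣA = 10720.00 mm², ΣAX̄ = 693760.00 mm³, ΣAȲ = 528080.00 mm³.
X̄ = 693760.00/10720.00 = 64.72 mm; Ȳ = 528080.00/10720.00 = 49.26 mm.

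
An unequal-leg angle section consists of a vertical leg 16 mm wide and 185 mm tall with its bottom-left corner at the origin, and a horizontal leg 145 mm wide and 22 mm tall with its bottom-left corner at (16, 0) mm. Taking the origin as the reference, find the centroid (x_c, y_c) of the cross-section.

x_c = 49.76 mm, y_c = 50.23 mm

Part | A | x̄ᵢ | ȳᵢ | A·x̄ᵢ | A·ȳᵢ
vertical leg | 2960.00 | 8.00 | 92.50 | 23680.00 | 273800.00
horizontal leg | 3190.00 | 88.50 | 11.00 | 282315.00 | 35090.00
Σ | 6150.00 |  |  | 305995.00 | 308890.00
x_c = 305995.00 / 6150.00 = 49.76 mm
y_c = 308890.00 / 6150.00 = 50.23 mm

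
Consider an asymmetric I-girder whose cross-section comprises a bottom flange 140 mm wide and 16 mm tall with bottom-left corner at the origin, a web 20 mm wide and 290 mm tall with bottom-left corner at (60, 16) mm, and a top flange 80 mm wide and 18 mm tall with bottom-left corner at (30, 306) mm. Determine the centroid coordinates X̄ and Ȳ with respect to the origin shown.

X̄ = 70.00 mm, Ȳ = 148.24 mm

bottom flange: A = 140 × 16 = 2240.00, centroid at (70.00, 8.00).
web: A = 20 × 290 = 5800.00, centroid at (70.00, 161.00).
top flange: A = 80 × 18 = 1440.00, centroid at (70.00, 315.00).
ΣA = 9480.00 mm², ΣAX̄ = 663600.00 mm³, ΣAȲ = 1405320.00 mm³.
X̄ = 663600.00/9480.00 = 70.00 mm; Ȳ = 1405320.00/9480.00 = 148.24 mm.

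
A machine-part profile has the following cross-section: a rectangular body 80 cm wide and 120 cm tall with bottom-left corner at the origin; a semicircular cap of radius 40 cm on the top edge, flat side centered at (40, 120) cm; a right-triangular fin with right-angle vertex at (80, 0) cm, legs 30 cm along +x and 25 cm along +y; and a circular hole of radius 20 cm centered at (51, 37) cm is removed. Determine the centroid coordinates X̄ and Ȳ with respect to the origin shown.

X̄ = 40.44 cm, Ȳ = 78.07 cm

Part | A | x̄ᵢ | ȳᵢ | A·x̄ᵢ | A·ȳᵢ
rectangular body | 9600.00 | 40.00 | 60.00 | 384000.00 | 576000.00
semicircular top | 2513.27 | 40.00 | 136.98 | 100530.96 | 344259.56
triangular fin | 375.00 | 90.00 | 8.33 | 33750.00 | 3125.00
hole | -1256.64 | 51.00 | 37.00 | -64088.49 | -46495.57
Σ | 11231.64 |  |  | 454192.47 | 876888.99
X̄ = 454192.47 / 11231.64 = 40.44 cm
Ȳ = 876888.99 / 11231.64 = 78.07 cm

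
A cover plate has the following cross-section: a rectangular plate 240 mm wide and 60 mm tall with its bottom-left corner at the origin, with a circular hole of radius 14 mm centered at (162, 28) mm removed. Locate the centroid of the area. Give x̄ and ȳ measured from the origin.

x̄ = 118.12 mm, ȳ = 30.09 mm

Part | A | x̄ᵢ | ȳᵢ | A·x̄ᵢ | A·ȳᵢ
plate | 14400.00 | 120.00 | 30.00 | 1728000.00 | 432000.00
hole | -615.75 | 162.00 | 28.00 | -99751.85 | -17241.06
Σ | 13784.25 |  |  | 1628248.15 | 414758.94
x̄ = 1628248.15 / 13784.25 = 118.12 mm
ȳ = 414758.94 / 13784.25 = 30.09 mm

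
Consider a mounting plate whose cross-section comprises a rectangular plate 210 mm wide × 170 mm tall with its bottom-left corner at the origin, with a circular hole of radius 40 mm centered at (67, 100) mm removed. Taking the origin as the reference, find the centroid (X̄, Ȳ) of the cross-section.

plate: A = 210 × 170 = 35700.00, centroid at (105.00, 85.00).
hole: A = −π·40² = -5026.55, centroid at (67.00, 100.00).
ΣA = 30673.45 mm², ΣAX̄ = 3411721.27 mm³, ΣAȲ = 2531845.18 mm³.
X̄ = 3411721.27/30673.45 = 111.23 mm; Ȳ = 2531845.18/30673.45 = 82.54 mm.

X̄ = 111.23 mm, Ȳ = 82.54 mm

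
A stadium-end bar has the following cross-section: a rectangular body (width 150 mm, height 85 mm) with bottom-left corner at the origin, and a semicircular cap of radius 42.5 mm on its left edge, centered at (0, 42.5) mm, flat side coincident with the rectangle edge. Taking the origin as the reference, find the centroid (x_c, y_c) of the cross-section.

Part | A | x̄ᵢ | ȳᵢ | A·x̄ᵢ | A·ȳᵢ
rectangular body | 12750.00 | 75.00 | 42.50 | 956250.00 | 541875.00
semicircular end | 2837.25 | -18.04 | 42.50 | -51177.08 | 120583.16
Σ | 15587.25 |  |  | 905072.92 | 662458.16
x_c = 905072.92 / 15587.25 = 58.06 mm
y_c = 662458.16 / 15587.25 = 42.50 mm

x_c = 58.06 mm, y_c = 42.50 mm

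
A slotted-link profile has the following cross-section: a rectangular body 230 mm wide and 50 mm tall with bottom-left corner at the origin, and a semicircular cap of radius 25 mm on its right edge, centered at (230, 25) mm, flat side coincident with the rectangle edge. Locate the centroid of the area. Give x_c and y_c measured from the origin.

x_c = 124.88 mm, y_c = 25.00 mm

rectangular body: A = 230 × 50 = 11500.00, centroid at (115.00, 25.00).
semicircular end: A = ½π·25² = 981.75, centroid at (240.61, 25.00).
ΣA = 12481.75 mm²
ΣAx_c = (11500.00)(115.00) + (981.75)(240.61) = 1558718.64 mm³
ΣAy_c = (11500.00)(25.00) + (981.75)(25.00) = 312043.69 mm³
x_c = 1558718.64 / 12481.75 = 124.88 mm
y_c = 312043.69 / 12481.75 = 25.00 mm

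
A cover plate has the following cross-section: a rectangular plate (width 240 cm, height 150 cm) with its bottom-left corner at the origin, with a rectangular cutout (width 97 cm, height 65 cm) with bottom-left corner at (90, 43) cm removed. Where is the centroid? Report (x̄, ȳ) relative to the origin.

plate: A = 240 × 150 = 36000.00, centroid at (120.00, 75.00).
hole: A = −(97 × 65) = -6305.00, centroid at (138.50, 75.50).
ΣA = 29695.00 cm²
ΣAx̄ = (36000.00)(120.00) + (-6305.00)(138.50) = 3446757.50 cm³
ΣAȳ = (36000.00)(75.00) + (-6305.00)(75.50) = 2223972.50 cm³
x̄ = 3446757.50 / 29695.00 = 116.07 cm
ȳ = 2223972.50 / 29695.00 = 74.89 cm

x̄ = 116.07 cm, ȳ = 74.89 cm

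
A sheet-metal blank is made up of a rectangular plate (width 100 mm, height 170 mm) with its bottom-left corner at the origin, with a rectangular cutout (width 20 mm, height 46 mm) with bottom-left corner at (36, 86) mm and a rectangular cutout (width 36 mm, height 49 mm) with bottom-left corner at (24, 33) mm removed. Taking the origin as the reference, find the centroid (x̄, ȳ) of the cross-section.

x̄ = 51.24 mm, ȳ = 86.85 mm

Part | A | x̄ᵢ | ȳᵢ | A·x̄ᵢ | A·ȳᵢ
plate | 17000.00 | 50.00 | 85.00 | 850000.00 | 1445000.00
hole 1 | -920.00 | 46.00 | 109.00 | -42320.00 | -100280.00
hole 2 | -1764.00 | 42.00 | 57.50 | -74088.00 | -101430.00
Σ | 14316.00 |  |  | 733592.00 | 1243290.00
x̄ = 733592.00 / 14316.00 = 51.24 mm
ȳ = 1243290.00 / 14316.00 = 86.85 mm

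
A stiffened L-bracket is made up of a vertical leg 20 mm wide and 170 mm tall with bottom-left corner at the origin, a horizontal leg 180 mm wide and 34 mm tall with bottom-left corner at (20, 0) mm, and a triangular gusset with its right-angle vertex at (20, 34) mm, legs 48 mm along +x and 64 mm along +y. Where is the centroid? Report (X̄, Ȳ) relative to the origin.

vertical leg: A = 20 × 170 = 3400.00, centroid at (10.00, 85.00).
horizontal leg: A = 180 × 34 = 6120.00, centroid at (110.00, 17.00).
gusset: A = ½·48·64 = 1536.00, centroid at (36.00, 55.33).
ΣA = 11056.00 mm², ΣAX̄ = 762496.00 mm³, ΣAȲ = 478032.00 mm³.
X̄ = 762496.00/11056.00 = 68.97 mm; Ȳ = 478032.00/11056.00 = 43.24 mm.

X̄ = 68.97 mm, Ȳ = 43.24 mm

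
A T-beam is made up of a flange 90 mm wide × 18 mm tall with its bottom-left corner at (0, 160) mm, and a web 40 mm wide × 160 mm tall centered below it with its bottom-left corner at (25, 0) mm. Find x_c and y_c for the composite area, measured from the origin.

Part | A | x̄ᵢ | ȳᵢ | A·x̄ᵢ | A·ȳᵢ
web | 6400.00 | 45.00 | 80.00 | 288000.00 | 512000.00
flange | 1620.00 | 45.00 | 169.00 | 72900.00 | 273780.00
Σ | 8020.00 |  |  | 360900.00 | 785780.00
x_c = 360900.00 / 8020.00 = 45.00 mm
y_c = 785780.00 / 8020.00 = 97.98 mm

x_c = 45.00 mm, y_c = 97.98 mm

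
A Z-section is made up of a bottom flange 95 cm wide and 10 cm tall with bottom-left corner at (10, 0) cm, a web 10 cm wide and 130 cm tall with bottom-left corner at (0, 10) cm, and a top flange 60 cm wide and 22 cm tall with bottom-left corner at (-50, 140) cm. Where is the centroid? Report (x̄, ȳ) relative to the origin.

x̄ = 9.73 cm, ȳ = 84.47 cm

bottom flange: A = 95 × 10 = 950.00, centroid at (57.50, 5.00).
web: A = 10 × 130 = 1300.00, centroid at (5.00, 75.00).
top flange: A = 60 × 22 = 1320.00, centroid at (-20.00, 151.00).
ΣA = 3570.00 cm², ΣAx̄ = 34725.00 cm³, ΣAȳ = 301570.00 cm³.
x̄ = 34725.00/3570.00 = 9.73 cm; ȳ = 301570.00/3570.00 = 84.47 cm.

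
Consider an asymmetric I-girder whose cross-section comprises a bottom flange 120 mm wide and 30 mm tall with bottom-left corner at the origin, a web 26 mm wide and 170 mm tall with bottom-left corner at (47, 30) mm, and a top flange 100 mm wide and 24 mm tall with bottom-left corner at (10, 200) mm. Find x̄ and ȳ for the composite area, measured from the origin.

x̄ = 60.00 mm, ȳ = 102.79 mm

bottom flange: A = 120 × 30 = 3600.00, centroid at (60.00, 15.00).
web: A = 26 × 170 = 4420.00, centroid at (60.00, 115.00).
top flange: A = 100 × 24 = 2400.00, centroid at (60.00, 212.00).
ΣA = 10420.00 mm², ΣAx̄ = 625200.00 mm³, ΣAȳ = 1071100.00 mm³.
x̄ = 625200.00/10420.00 = 60.00 mm; ȳ = 1071100.00/10420.00 = 102.79 mm.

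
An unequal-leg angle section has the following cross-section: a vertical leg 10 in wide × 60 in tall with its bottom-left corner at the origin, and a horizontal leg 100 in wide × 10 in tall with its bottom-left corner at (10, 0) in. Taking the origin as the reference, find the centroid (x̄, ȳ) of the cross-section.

x̄ = 39.38 in, ȳ = 14.38 in

Part | A | x̄ᵢ | ȳᵢ | A·x̄ᵢ | A·ȳᵢ
vertical leg | 600.00 | 5.00 | 30.00 | 3000.00 | 18000.00
horizontal leg | 1000.00 | 60.00 | 5.00 | 60000.00 | 5000.00
Σ | 1600.00 |  |  | 63000.00 | 23000.00
x̄ = 63000.00 / 1600.00 = 39.38 in
ȳ = 23000.00 / 1600.00 = 14.38 in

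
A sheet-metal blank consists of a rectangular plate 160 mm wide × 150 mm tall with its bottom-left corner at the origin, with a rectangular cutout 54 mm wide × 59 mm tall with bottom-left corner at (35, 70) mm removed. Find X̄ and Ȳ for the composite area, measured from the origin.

X̄ = 82.76 mm, Ȳ = 71.25 mm

plate: A = 160 × 150 = 24000.00, centroid at (80.00, 75.00).
hole: A = −(54 × 59) = -3186.00, centroid at (62.00, 99.50).
ΣA = 20814.00 mm²
ΣAX̄ = (24000.00)(80.00) + (-3186.00)(62.00) = 1722468.00 mm³
ΣAȲ = (24000.00)(75.00) + (-3186.00)(99.50) = 1482993.00 mm³
X̄ = 1722468.00 / 20814.00 = 82.76 mm
Ȳ = 1482993.00 / 20814.00 = 71.25 mm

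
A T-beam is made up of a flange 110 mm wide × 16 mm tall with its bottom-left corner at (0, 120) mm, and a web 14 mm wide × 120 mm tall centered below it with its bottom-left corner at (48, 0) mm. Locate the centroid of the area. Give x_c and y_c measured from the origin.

x_c = 55.00 mm, y_c = 94.79 mm

web: A = 14 × 120 = 1680.00, centroid at (55.00, 60.00).
flange: A = 110 × 16 = 1760.00, centroid at (55.00, 128.00).
ΣA = 3440.00 mm²
ΣAx_c = (1680.00)(55.00) + (1760.00)(55.00) = 189200.00 mm³
ΣAy_c = (1680.00)(60.00) + (1760.00)(128.00) = 326080.00 mm³
x_c = 189200.00 / 3440.00 = 55.00 mm
y_c = 326080.00 / 3440.00 = 94.79 mm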